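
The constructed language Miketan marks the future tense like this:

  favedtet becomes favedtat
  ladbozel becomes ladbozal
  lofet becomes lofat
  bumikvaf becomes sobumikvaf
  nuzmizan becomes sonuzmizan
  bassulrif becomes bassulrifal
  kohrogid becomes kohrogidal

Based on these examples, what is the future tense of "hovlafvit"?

bumikvaf and bassulrif both end in -f yet inflect differently (sobumikvaf, bassulrifal), so the final letter is not what conditions the rule; the last vowel is.
"hovlafvit" has last vowel 'i'. The stems whose last vowel is 'i' (bassulrif → bassulrifal, kohrogid → kohrogidal) add -al.
So hovlafvit → hovlafvital.

hovlafvital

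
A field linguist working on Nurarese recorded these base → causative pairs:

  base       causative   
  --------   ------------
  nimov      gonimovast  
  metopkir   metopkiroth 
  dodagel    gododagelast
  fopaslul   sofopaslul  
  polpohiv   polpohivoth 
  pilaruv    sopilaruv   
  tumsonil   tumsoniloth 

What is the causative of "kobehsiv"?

kobehsivoth

fopaslul and tumsonil both end in -l yet inflect differently (sofopaslul, tumsoniloth), so the final letter is not what conditions the rule; the last vowel is.
"kobehsiv" has last vowel 'i'. The stems whose last vowel is 'i' (metopkir → metopkiroth, tumsonil → tumsoniloth, polpohiv → polpohivoth) add -oth.
So kobehsiv → kobehsivoth.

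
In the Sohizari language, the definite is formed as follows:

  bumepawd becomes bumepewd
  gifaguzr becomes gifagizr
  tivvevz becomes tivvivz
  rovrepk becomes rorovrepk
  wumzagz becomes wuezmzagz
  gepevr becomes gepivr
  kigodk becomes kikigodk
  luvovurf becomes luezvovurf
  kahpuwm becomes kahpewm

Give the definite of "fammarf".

"fammarf" has second-to-last letter 'r'. The one such stem in the data (luvovurf → luezvovurf) inserts -ez- after the first vowel (as does wumzagz), so the same rule applies.
So fammarf → faezmmarf.

faezmmarf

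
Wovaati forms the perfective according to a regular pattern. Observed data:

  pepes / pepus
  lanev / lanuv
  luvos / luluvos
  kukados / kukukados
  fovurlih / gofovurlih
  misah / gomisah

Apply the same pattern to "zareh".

pepes and luvos both end in -s yet inflect differently (pepus, luluvos), so the final letter is not what conditions the rule; the last vowel is.
"zareh" has last vowel 'e'. The stems whose last vowel is 'e' (pepes → pepus, lanev → lanuv) change the last vowel to 'u'.
So zareh → zaruh.

zaruh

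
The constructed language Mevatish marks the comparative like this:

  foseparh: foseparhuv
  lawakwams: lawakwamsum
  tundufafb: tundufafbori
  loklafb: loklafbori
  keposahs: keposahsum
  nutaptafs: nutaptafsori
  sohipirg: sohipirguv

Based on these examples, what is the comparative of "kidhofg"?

nutaptafs and keposahs both end in -s yet inflect differently (nutaptafsori, keposahsum), so the final letter is not what conditions the rule; the second-to-last letter is.
"kidhofg" has second-to-last letter 'f'. The stems whose second-to-last letter is 'f' (loklafb → loklafbori, tundufafb → tundufafbori, nutaptafs → nutaptafsori) add -ori.
So kidhofg → kidhofgori.

kidhofgori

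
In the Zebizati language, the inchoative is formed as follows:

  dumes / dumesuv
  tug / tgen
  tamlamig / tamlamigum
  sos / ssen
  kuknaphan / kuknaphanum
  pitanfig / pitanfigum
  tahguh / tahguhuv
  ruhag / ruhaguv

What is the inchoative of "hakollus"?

hakollusum

tug and ruhag both end in -g yet inflect differently (tgen, ruhaguv), so the final letter is not what conditions the rule; the number of vowels is.
"hakollus" has 3 vowels. The stems with 3 vowels (kuknaphan → kuknaphanum, pitanfig → pitanfigum, tamlamig → tamlamigum) add -um.
So hakollus → hakollusum.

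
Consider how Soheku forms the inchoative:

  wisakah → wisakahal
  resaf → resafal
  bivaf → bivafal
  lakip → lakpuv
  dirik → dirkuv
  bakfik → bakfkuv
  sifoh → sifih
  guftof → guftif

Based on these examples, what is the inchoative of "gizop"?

gizip

"gizop" has last vowel 'o'. The stems whose last vowel is 'o' (sifoh → sifih, guftof → guftif) change the last vowel to 'i'.
So gizop → gizip.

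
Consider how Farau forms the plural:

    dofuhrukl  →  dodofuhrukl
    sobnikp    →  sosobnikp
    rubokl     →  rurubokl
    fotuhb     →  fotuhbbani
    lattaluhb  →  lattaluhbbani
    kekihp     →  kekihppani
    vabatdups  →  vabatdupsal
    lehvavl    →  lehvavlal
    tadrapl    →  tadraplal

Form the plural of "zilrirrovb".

sobnikp and kekihp both end in -p yet inflect differently (sosobnikp, kekihppani), so the final letter is not what conditions the rule; the second-to-last letter is.
"zilrirrovb" has second-to-last letter 'v'. The one such stem in the data (lehvavl → lehvavlal) adds -al, so the same rule applies.
So zilrirrovb → zilrirrovbal.

zilrirrovbal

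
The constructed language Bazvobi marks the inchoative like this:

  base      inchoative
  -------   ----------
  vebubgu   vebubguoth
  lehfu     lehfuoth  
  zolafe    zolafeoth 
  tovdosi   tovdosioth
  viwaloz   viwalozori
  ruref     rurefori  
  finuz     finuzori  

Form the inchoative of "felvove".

zolafe and ruref both have last vowel 'e' yet inflect differently (zolafeoth, rurefori), so the last vowel is not what conditions the rule; whether the stem ends in a vowel or a consonant is.
"felvove" ends in a vowel. The stems ending in a vowel (vebubgu → vebubguoth, lehfu → lehfuoth, zolafe → zolafeoth) add -oth.
The other pattern: stems ending in a consonant add -ori.
So felvove → felvoveoth.

felvoveoth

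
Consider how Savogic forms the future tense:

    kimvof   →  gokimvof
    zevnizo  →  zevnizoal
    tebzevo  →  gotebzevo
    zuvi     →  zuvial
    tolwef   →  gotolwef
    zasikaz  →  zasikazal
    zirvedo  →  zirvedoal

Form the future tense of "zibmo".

"zibmo" begins with z-. The stems beginning with z- (zevnizo → zevnizoal, zuvi → zuvial, zasikaz → zasikazal) add -al.
So zibmo → zibmoal.

zibmoal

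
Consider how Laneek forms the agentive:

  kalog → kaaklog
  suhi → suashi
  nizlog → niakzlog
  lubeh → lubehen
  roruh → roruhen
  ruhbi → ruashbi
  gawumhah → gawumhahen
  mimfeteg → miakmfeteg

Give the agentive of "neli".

lubeh and mimfeteg both have last vowel 'e' yet inflect differently (lubehen, miakmfeteg), so the last vowel is not what conditions the rule; the final letter is.
"neli" ends in -i. The stems ending in -i (ruhbi → ruashbi, suhi → suashi) insert -as- after the first vowel.
The other patterns: stems ending in -h add -en; stems ending in -g insert -ak- after the first vowel.
So neli → neasli.

neasli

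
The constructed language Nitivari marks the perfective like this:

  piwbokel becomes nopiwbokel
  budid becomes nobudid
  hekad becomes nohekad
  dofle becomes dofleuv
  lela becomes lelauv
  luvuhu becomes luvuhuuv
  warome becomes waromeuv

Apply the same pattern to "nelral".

nonelral

piwbokel and dofle both have last vowel 'e' yet inflect differently (nopiwbokel, dofleuv), so the last vowel is not what conditions the rule; whether the stem ends in a vowel or a consonant is.
"nelral" ends in a consonant. The stems ending in a consonant (piwbokel → nopiwbokel, budid → nobudid, hekad → nohekad) add the prefix no-.
The other pattern: stems ending in a vowel add -uv.
So nelral → nonelral.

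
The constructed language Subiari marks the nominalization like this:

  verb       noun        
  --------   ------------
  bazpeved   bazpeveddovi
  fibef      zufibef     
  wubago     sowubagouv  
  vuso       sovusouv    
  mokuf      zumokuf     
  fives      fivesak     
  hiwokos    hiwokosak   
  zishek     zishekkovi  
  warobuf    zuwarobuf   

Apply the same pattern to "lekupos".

wubago and hiwokos both have last vowel 'o' yet inflect differently (sowubagouv, hiwokosak), so the last vowel is not what conditions the rule; the final letter is.
"lekupos" ends in -s. The stems ending in -s (hiwokos → hiwokosak, fives → fivesak) add -ak.
So lekupos → lekuposak.

lekuposak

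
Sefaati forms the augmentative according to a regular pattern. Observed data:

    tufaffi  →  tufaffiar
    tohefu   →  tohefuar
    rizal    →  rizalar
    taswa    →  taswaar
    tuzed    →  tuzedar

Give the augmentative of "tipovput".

tipovputar

Every pair shown (tufaffi → tufaffiar, tohefu → tohefuar, rizal → rizalar, …) follows the same rule: add -ar.
So tipovput → tipovputar.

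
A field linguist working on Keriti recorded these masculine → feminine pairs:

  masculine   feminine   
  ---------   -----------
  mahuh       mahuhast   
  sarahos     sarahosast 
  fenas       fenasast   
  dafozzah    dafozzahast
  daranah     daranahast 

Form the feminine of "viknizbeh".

Every pair shown (mahuh → mahuhast, sarahos → sarahosast, fenas → fenasast, …) follows the same rule: add -ast.
So viknizbeh → viknizbehast.

viknizbehast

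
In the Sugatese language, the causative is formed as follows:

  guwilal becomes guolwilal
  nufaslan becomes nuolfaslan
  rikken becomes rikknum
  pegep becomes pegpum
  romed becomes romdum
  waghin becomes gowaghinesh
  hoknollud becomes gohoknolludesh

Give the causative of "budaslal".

buoldaslal

nufaslan and rikken both end in -n yet inflect differently (nuolfaslan, rikknum), so the final letter is not what conditions the rule; the last vowel is.
"budaslal" has last vowel 'a'. The stems whose last vowel is 'a' (guwilal → guolwilal, nufaslan → nuolfaslan) insert -ol- after the first vowel.
The other patterns: stems whose last vowel is 'e' delete the last vowel and add -um; stems whose last vowel is 'i' or 'u' add go- … -esh around the stem.
So budaslal → buoldaslal.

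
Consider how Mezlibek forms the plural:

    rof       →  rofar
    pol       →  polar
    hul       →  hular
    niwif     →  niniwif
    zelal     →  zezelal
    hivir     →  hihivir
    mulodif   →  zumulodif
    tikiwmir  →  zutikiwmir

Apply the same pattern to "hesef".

"hesef" has 2 vowels. The stems with 2 vowels (niwif → niniwif, zelal → zezelal, hivir → hihivir) repeat the first consonant+vowel as a prefix.
The other patterns: stems with 1 vowel add -ar; stems with 3 vowels add the prefix zu-.
So hesef → hehesef.

hehesef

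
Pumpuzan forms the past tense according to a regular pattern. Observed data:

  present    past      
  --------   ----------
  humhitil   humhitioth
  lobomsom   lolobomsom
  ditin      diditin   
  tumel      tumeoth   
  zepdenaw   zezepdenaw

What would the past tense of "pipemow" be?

humhitil and ditin both have last vowel 'i' yet inflect differently (humhitioth, diditin), so the last vowel is not what conditions the rule; the final letter is.
"pipemow" ends in -w. The one such stem in the data (zepdenaw → zezepdenaw) repeats the first consonant+vowel as a prefix (as do ditin, lobomsom), so the same rule applies.
The other pattern: stems ending in -l drop the final letter and add -oth.
So pipemow → pipipemow.

pipipemow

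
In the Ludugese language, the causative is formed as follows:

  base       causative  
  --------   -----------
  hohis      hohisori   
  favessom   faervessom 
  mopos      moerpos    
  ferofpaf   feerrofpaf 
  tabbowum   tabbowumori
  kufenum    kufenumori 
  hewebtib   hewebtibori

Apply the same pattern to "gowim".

"gowim" has last vowel 'i'. The stems whose last vowel is 'i' (hohis → hohisori, hewebtib → hewebtibori) add -ori.
The other pattern: stems whose last vowel is 'a' or 'o' insert -er- after the first vowel.
So gowim → gowimori.

gowimori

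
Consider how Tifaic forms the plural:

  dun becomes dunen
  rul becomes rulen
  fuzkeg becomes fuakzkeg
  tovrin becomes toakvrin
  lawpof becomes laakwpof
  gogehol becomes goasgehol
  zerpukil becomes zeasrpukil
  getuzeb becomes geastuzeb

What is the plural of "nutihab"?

"nutihab" has 3 vowels. The stems with 3 vowels (gogehol → goasgehol, zerpukil → zeasrpukil, getuzeb → geastuzeb) insert -as- after the first vowel.
The other patterns: stems with 1 vowel add -en; stems with 2 vowels insert -ak- after the first vowel.
So nutihab → nuastihab.

nuastihab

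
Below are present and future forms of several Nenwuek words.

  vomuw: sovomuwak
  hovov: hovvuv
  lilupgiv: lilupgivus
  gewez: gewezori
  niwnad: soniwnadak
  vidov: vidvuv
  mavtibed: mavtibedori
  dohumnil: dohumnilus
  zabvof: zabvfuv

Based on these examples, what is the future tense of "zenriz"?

hovov and lilupgiv both end in -v yet inflect differently (hovvuv, lilupgivus), so the final letter is not what conditions the rule; the last vowel is.
"zenriz" has last vowel 'i'. The stems whose last vowel is 'i' (dohumnil → dohumnilus, lilupgiv → lilupgivus) add -us.
The other patterns: stems whose last vowel is 'o' delete the last vowel and add -uv; stems whose last vowel is 'a' or 'u' add so- … -ak around the stem; stems whose last vowel is 'e' add -ori.
So zenriz → zenrizus.

zenrizus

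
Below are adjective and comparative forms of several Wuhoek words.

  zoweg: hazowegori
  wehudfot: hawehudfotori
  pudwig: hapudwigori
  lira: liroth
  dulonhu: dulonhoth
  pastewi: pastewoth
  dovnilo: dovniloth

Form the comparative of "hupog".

pudwig and pastewi both have last vowel 'i' yet inflect differently (hapudwigori, pastewoth), so the last vowel is not what conditions the rule; whether the stem ends in a vowel or a consonant is.
"hupog" ends in a consonant. The stems ending in a consonant (zoweg → hazowegori, wehudfot → hawehudfotori, pudwig → hapudwigori) add ha- … -ori around the stem.
So hupog → hahupogori.

hahupogori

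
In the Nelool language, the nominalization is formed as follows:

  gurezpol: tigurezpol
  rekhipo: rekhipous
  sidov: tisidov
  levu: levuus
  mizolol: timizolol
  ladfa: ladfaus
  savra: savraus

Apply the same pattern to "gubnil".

mizolol and rekhipo both have last vowel 'o' yet inflect differently (timizolol, rekhipous), so the last vowel is not what conditions the rule; whether the stem ends in a vowel or a consonant is.
"gubnil" ends in a consonant. The stems ending in a consonant (mizolol → timizolol, sidov → tisidov, gurezpol → tigurezpol) add the prefix ti-.
The other pattern: stems ending in a vowel add -us.
So gubnil → tigubnil.

tigubnil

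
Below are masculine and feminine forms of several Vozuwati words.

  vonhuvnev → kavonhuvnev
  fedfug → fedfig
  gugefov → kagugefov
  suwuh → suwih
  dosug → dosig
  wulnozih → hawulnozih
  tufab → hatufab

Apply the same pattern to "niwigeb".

"niwigeb" has last vowel 'e'. The one such stem in the data (vonhuvnev → kavonhuvnev) adds the prefix ka-, so the same rule applies.
So niwigeb → kaniwigeb.

kaniwigeb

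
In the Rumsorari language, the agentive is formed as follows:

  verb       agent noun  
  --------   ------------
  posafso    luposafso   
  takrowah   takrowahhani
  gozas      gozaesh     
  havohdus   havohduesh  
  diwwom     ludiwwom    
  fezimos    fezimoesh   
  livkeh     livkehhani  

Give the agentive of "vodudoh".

gozas and takrowah both have last vowel 'a' yet inflect differently (gozaesh, takrowahhani), so the last vowel is not what conditions the rule; the final letter is.
"vodudoh" ends in -h. The stems ending in -h (takrowah → takrowahhani, livkeh → livkehhani) double the final consonant and add -ani.
The other patterns: stems ending in -s drop the final letter and add -esh; stems ending in -m or -o add the prefix lu-.
So vodudoh → vodudohhani.

vodudohhani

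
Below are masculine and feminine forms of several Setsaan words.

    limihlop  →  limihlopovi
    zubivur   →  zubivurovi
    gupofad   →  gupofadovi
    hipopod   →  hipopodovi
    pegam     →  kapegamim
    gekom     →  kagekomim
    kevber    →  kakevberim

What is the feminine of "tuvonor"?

zubivur and kevber both end in -r yet inflect differently (zubivurovi, kakevberim), so the final letter is not what conditions the rule; the number of vowels is.
"tuvonor" has 3 vowels. The stems with 3 vowels (limihlop → limihlopovi, zubivur → zubivurovi, gupofad → gupofadovi) add -ovi.
The other pattern: stems with 2 vowels add ka- … -im around the stem.
So tuvonor → tuvonorovi.

tuvonorovi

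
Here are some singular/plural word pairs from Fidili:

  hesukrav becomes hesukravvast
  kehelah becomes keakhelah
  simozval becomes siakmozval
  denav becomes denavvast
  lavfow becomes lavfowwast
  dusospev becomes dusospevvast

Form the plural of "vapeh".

"vapeh" ends in -h. The one such stem in the data (kehelah → keakhelah) inserts -ak- after the first vowel (as does simozval), so the same rule applies.
So vapeh → vaakpeh.

vaakpeh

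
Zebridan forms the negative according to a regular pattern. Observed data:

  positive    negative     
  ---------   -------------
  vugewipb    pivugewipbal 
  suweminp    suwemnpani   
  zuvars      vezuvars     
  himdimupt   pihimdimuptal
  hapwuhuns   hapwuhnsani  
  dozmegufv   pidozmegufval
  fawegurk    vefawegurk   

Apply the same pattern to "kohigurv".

zuvars and hapwuhuns both end in -s yet inflect differently (vezuvars, hapwuhnsani), so the final letter is not what conditions the rule; the second-to-last letter is.
"kohigurv" has second-to-last letter 'r'. The stems whose second-to-last letter is 'r' (fawegurk → vefawegurk, zuvars → vezuvars) add the prefix ve-.
The other patterns: stems whose second-to-last letter is 'n' delete the last vowel and add -ani; stems whose second-to-last letter is 'f' or 'p' add pi- … -al around the stem.
So kohigurv → vekohigurv.

vekohigurv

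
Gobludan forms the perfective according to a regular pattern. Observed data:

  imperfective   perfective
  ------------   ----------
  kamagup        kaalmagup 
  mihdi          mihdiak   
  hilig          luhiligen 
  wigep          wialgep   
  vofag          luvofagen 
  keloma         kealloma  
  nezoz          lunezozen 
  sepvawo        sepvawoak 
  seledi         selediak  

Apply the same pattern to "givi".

"givi" ends in -i. The stems ending in -i (mihdi → mihdiak, seledi → selediak) add -ak.
The other patterns: stems ending in -g or -z add lu- … -en around the stem; stems ending in -a or -p insert -al- after the first vowel.
So givi → giviak.

giviak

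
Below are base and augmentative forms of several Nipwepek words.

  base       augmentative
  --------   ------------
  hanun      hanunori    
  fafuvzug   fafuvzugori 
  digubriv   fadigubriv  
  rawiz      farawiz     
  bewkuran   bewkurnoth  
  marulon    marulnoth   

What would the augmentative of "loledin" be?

hanun and bewkuran both end in -n yet inflect differently (hanunori, bewkurnoth), so the final letter is not what conditions the rule; the last vowel is.
"loledin" has last vowel 'i'. The stems whose last vowel is 'i' (digubriv → fadigubriv, rawiz → farawiz) add the prefix fa-.
So loledin → faloledin.

faloledin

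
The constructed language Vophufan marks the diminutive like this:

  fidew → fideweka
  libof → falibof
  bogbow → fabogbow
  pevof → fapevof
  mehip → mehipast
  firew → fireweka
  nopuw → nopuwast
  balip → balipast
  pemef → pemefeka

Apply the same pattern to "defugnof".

fadefugnof

bogbow and fidew both end in -w yet inflect differently (fabogbow, fideweka), so the final letter is not what conditions the rule; the last vowel is.
"defugnof" has last vowel 'o'. The stems whose last vowel is 'o' (pevof → fapevof, bogbow → fabogbow, libof → falibof) add the prefix fa-.
So defugnof → fadefugnof.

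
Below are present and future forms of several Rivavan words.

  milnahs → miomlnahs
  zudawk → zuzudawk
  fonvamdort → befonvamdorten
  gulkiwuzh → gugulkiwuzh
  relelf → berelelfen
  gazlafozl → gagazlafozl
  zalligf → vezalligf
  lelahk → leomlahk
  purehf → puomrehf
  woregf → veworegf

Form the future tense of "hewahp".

purehf and zalligf both end in -f yet inflect differently (puomrehf, vezalligf), so the final letter is not what conditions the rule; the second-to-last letter is.
"hewahp" has second-to-last letter 'h'. The stems whose second-to-last letter is 'h' (lelahk → leomlahk, milnahs → miomlnahs, purehf → puomrehf) insert -om- after the first vowel.
The other patterns: stems whose second-to-last letter is 'g' add the prefix ve-; stems whose second-to-last letter is 'w' or 'z' repeat the first consonant+vowel as a prefix; stems whose second-to-last letter is 'l' or 'r' add be- … -en around the stem.
So hewahp → heomwahp.

heomwahp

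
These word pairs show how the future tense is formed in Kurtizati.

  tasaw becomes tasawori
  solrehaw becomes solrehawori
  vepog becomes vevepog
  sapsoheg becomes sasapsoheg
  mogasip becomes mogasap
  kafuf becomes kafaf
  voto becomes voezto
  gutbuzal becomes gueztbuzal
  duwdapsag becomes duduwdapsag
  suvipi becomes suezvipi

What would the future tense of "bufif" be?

solrehaw and duwdapsag both have last vowel 'a' yet inflect differently (solrehawori, duduwdapsag), so the last vowel is not what conditions the rule; the final letter is.
"bufif" ends in -f. The one such stem in the data (kafuf → kafaf) changes the last vowel to 'a' (as does mogasip), so the same rule applies.
So bufif → bufaf.

bufaf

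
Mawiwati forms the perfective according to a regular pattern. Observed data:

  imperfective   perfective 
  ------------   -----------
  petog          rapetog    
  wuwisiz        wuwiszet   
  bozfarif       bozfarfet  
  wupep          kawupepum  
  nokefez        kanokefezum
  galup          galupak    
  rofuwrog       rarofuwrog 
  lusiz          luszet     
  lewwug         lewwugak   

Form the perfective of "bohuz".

"bohuz" has last vowel 'u'. The stems whose last vowel is 'u' (lewwug → lewwugak, galup → galupak) add -ak.
So bohuz → bohuzak.

bohuzak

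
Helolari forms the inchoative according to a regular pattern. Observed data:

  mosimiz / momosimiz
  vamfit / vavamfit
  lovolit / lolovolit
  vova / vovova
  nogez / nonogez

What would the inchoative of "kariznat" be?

Every pair shown (mosimiz → momosimiz, vamfit → vavamfit, lovolit → lolovolit, …) follows the same rule: repeat the first consonant+vowel as a prefix.
So kariznat → kakariznat.

kakariznat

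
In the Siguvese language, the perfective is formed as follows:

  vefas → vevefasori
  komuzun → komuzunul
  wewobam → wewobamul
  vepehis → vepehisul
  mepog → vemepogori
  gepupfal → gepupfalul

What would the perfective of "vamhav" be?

"vamhav" has 2 vowels. The stems with 2 vowels (vefas → vevefasori, mepog → vemepogori) add ve- … -ori around the stem.
The other pattern: stems with 3 vowels add -ul.
So vamhav → vevamhavori.

vevamhavori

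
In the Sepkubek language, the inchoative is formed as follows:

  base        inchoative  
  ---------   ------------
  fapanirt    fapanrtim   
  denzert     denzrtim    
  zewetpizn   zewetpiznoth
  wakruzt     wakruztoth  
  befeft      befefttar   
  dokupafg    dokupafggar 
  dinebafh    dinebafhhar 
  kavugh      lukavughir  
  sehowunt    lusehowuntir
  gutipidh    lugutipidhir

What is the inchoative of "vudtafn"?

"vudtafn" has second-to-last letter 'f'. The stems whose second-to-last letter is 'f' (befeft → befefttar, dokupafg → dokupafggar, dinebafh → dinebafhhar) double the final consonant and add -ar.
So vudtafn → vudtafnnar.

vudtafnnar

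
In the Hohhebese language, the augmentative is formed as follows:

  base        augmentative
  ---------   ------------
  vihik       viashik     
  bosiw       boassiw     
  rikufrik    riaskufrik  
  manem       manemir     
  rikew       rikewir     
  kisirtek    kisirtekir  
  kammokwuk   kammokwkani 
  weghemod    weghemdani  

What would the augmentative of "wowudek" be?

wowudekir

"wowudek" has last vowel 'e'. The stems whose last vowel is 'e' (manem → manemir, rikew → rikewir, kisirtek → kisirtekir) add -ir.
So wowudek → wowudekir.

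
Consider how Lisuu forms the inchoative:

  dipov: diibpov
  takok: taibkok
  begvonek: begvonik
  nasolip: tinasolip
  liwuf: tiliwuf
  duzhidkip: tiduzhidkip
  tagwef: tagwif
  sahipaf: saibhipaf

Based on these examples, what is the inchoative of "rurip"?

begvonek and takok both end in -k yet inflect differently (begvonik, taibkok), so the final letter is not what conditions the rule; the last vowel is.
"rurip" has last vowel 'i'. The stems whose last vowel is 'i' (duzhidkip → tiduzhidkip, nasolip → tinasolip) add the prefix ti-.
The other patterns: stems whose last vowel is 'e' change the last vowel to 'i'; stems whose last vowel is 'a' or 'o' insert -ib- after the first vowel.
So rurip → tirurip.

tirurip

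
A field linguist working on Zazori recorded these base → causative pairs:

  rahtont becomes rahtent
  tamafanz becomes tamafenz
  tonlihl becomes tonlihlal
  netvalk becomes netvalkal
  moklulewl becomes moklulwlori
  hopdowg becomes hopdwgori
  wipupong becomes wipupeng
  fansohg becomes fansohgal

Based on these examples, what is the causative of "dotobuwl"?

"dotobuwl" has second-to-last letter 'w'. The stems whose second-to-last letter is 'w' (hopdowg → hopdwgori, moklulewl → moklulwlori) delete the last vowel and add -ori.
So dotobuwl → dotobwlori.

dotobwlori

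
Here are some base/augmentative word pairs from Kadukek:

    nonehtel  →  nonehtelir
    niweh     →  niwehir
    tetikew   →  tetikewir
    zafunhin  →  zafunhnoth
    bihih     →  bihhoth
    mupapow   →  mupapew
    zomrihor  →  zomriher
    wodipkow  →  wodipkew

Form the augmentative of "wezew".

niweh and bihih both end in -h yet inflect differently (niwehir, bihhoth), so the final letter is not what conditions the rule; the last vowel is.
"wezew" has last vowel 'e'. The stems whose last vowel is 'e' (nonehtel → nonehtelir, niweh → niwehir, tetikew → tetikewir) add -ir.
So wezew → wezewir.

wezewir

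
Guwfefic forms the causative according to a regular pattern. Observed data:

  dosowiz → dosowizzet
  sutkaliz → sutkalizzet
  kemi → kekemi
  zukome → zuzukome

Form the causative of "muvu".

dosowiz and kemi both have last vowel 'i' yet inflect differently (dosowizzet, kekemi), so the last vowel is not what conditions the rule; whether the stem ends in a vowel or a consonant is.
"muvu" ends in a vowel. The stems ending in a vowel (kemi → kekemi, zukome → zuzukome) repeat the first consonant+vowel as a prefix.
The other pattern: stems ending in a consonant double the final consonant and add -et.
So muvu → mumuvu.

mumuvu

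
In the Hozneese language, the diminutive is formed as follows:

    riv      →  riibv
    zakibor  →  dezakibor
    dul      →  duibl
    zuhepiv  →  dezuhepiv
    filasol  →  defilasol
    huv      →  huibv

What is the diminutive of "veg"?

veibg

filasol and dul both end in -l yet inflect differently (defilasol, duibl), so the final letter is not what conditions the rule; the number of vowels is.
"veg" has 1 vowel. The stems with 1 vowel (dul → duibl, huv → huibv, riv → riibv) insert -ib- after the first vowel.
So veg → veibg.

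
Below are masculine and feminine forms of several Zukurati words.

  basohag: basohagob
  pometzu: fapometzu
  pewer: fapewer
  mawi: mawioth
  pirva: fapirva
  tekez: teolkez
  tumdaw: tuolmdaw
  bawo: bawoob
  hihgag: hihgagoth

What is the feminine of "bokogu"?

hihgag and basohag both end in -g yet inflect differently (hihgagoth, basohagob), so the final letter is not what conditions the rule; the first letter is.
"bokogu" begins with b-. The stems beginning with b- (basohag → basohagob, bawo → bawoob) add -ob.
So bokogu → bokoguob.

bokoguob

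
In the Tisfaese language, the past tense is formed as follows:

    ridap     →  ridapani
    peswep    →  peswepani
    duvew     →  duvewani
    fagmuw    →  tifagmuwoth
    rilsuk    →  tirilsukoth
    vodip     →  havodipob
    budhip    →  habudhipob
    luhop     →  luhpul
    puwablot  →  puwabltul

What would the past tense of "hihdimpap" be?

duvew and fagmuw both end in -w yet inflect differently (duvewani, tifagmuwoth), so the final letter is not what conditions the rule; the last vowel is.
"hihdimpap" has last vowel 'a'. The one such stem in the data (ridap → ridapani) adds -ani, so the same rule applies.
The other patterns: stems whose last vowel is 'u' add ti- … -oth around the stem; stems whose last vowel is 'i' add ha- … -ob around the stem; stems whose last vowel is 'o' delete the last vowel and add -ul.
So hihdimpap → hihdimpapani.

hihdimpapani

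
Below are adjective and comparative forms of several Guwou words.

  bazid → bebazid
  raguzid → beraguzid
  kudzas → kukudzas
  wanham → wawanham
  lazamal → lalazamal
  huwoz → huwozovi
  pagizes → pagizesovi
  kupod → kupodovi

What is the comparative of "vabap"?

vavabap

"vabap" has last vowel 'a'. The stems whose last vowel is 'a' (kudzas → kukudzas, wanham → wawanham, lazamal → lalazamal) repeat the first consonant+vowel as a prefix.
The other patterns: stems whose last vowel is 'i' add the prefix be-; stems whose last vowel is 'e' or 'o' add -ovi.
So vabap → vavabap.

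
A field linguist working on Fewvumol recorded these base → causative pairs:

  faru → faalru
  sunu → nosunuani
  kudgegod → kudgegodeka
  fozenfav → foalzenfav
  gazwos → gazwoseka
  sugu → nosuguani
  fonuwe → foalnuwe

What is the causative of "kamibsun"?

kamibsuneka

sugu and faru both end in -u yet inflect differently (nosuguani, faalru), so the final letter is not what conditions the rule; the first letter is.
"kamibsun" begins with k-. The one such stem in the data (kudgegod → kudgegodeka) adds -eka, so the same rule applies.
So kamibsun → kamibsuneka.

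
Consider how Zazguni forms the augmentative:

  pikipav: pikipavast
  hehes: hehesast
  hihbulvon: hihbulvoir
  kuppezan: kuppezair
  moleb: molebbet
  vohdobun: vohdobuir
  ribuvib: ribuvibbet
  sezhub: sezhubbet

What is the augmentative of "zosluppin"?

"zosluppin" ends in -n. The stems ending in -n (vohdobun → vohdobuir, kuppezan → kuppezair, hihbulvon → hihbulvoir) drop the final letter and add -ir.
The other patterns: stems ending in -b double the final consonant and add -et; stems ending in -s or -v add -ast.
So zosluppin → zosluppiir.

zosluppiir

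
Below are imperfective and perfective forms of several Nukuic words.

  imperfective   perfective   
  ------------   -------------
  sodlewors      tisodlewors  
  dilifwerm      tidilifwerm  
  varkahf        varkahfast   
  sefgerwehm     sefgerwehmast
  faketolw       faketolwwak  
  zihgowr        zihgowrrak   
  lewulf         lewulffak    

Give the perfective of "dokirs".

dilifwerm and sefgerwehm both end in -m yet inflect differently (tidilifwerm, sefgerwehmast), so the final letter is not what conditions the rule; the second-to-last letter is.
"dokirs" has second-to-last letter 'r'. The stems whose second-to-last letter is 'r' (sodlewors → tisodlewors, dilifwerm → tidilifwerm) add the prefix ti-.
So dokirs → tidokirs.

tidokirs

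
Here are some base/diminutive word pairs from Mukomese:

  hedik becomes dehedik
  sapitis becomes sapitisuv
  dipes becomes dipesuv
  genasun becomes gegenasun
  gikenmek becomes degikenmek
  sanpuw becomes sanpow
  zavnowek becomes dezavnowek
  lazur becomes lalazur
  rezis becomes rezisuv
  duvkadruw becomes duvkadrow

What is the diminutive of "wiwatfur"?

wiwiwatfur

dipes and gikenmek both have last vowel 'e' yet inflect differently (dipesuv, degikenmek), so the last vowel is not what conditions the rule; the final letter is.
"wiwatfur" ends in -r. The one such stem in the data (lazur → lalazur) repeats the first consonant+vowel as a prefix (as does genasun), so the same rule applies.
The other patterns: stems ending in -s add -uv; stems ending in -k add the prefix de-; stems ending in -w change the last vowel to 'o'.
So wiwatfur → wiwiwatfur.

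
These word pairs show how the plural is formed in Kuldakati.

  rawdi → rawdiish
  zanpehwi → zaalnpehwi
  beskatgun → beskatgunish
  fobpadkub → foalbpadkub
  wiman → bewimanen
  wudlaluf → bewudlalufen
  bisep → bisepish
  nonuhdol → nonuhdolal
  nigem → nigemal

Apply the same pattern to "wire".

zanpehwi and rawdi both end in -i yet inflect differently (zaalnpehwi, rawdiish), so the final letter is not what conditions the rule; the first letter is.
"wire" begins with w-. The stems beginning with w- (wudlaluf → bewudlalufen, wiman → bewimanen) add be- … -en around the stem.
The other patterns: stems beginning with f- or z- insert -al- after the first vowel; stems beginning with n- add -al; stems beginning with b- or r- add -ish.
So wire → bewireen.

bewireen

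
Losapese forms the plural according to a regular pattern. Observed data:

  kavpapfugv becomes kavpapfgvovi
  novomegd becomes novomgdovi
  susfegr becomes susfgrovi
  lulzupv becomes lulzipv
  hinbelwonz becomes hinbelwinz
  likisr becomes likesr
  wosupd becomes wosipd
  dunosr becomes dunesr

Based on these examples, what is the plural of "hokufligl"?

"hokufligl" has second-to-last letter 'g'. The stems whose second-to-last letter is 'g' (kavpapfugv → kavpapfgvovi, susfegr → susfgrovi, novomegd → novomgdovi) delete the last vowel and add -ovi.
The other patterns: stems whose second-to-last letter is 's' change the last vowel to 'e'; stems whose second-to-last letter is 'n' or 'p' change the last vowel to 'i'.
So hokufligl → hokuflglovi.

hokuflglovi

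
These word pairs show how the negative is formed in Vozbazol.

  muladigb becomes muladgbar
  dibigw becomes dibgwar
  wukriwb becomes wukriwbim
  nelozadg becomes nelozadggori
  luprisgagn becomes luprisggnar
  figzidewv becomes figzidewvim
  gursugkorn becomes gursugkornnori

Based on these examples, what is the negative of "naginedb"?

naginedbbori

"naginedb" has second-to-last letter 'd'. The one such stem in the data (nelozadg → nelozadggori) doubles the final consonant and adds -ori (as does gursugkorn), so the same rule applies.
So naginedb → naginedbbori.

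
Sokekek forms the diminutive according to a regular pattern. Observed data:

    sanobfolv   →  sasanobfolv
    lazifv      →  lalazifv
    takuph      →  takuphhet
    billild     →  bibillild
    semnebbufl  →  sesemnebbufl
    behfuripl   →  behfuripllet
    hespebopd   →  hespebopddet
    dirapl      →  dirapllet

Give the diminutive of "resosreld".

reresosreld

hespebopd and billild both end in -d yet inflect differently (hespebopddet, bibillild), so the final letter is not what conditions the rule; the second-to-last letter is.
"resosreld" has second-to-last letter 'l'. The stems whose second-to-last letter is 'l' (sanobfolv → sasanobfolv, billild → bibillild) repeat the first consonant+vowel as a prefix.
So resosreld → reresosreld.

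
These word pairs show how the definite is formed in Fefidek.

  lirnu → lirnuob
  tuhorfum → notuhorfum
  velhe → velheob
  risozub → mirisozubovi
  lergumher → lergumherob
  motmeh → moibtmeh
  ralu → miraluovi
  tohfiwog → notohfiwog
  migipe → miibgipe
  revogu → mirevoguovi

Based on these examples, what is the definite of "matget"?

ralu and lirnu both end in -u yet inflect differently (miraluovi, lirnuob), so the final letter is not what conditions the rule; the first letter is.
"matget" begins with m-. The stems beginning with m- (migipe → miibgipe, motmeh → moibtmeh) insert -ib- after the first vowel.
So matget → maibtget.

maibtget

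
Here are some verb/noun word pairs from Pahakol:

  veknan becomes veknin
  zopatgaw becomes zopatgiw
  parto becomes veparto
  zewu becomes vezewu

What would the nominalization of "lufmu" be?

velufmu

"lufmu" ends in a vowel. The stems ending in a vowel (parto → veparto, zewu → vezewu) add the prefix ve-.
So lufmu → velufmu.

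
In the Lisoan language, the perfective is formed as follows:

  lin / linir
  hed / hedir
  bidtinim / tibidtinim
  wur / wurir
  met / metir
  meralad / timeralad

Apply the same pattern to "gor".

"gor" has 1 vowel. The stems with 1 vowel (met → metir, wur → wurir, lin → linir) add -ir.
The other pattern: stems with 3 vowels add the prefix ti-.
So gor → gorir.

gorir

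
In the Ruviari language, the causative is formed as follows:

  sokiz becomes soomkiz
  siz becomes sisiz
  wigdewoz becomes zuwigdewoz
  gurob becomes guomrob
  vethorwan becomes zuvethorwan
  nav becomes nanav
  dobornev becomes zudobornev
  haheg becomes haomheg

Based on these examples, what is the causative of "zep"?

zezep

"zep" has 1 vowel. The stems with 1 vowel (siz → sisiz, nav → nanav) repeat the first consonant+vowel as a prefix.
So zep → zezep.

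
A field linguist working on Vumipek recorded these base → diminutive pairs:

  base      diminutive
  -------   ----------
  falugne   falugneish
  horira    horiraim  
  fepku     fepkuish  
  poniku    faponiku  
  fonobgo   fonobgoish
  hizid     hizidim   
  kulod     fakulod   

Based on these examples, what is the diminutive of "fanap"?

fanapish

hizid and kulod both end in -d yet inflect differently (hizidim, fakulod), so the final letter is not what conditions the rule; the first letter is.
"fanap" begins with f-. The stems beginning with f- (fonobgo → fonobgoish, falugne → falugneish, fepku → fepkuish) add -ish.
The other patterns: stems beginning with h- add -im; stems beginning with k- or p- add the prefix fa-.
So fanap → fanapish.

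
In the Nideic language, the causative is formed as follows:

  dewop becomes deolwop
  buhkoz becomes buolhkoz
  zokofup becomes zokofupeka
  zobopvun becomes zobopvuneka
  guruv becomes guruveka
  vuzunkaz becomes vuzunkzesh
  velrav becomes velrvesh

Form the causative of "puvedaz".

puvedzesh

dewop and zokofup both end in -p yet inflect differently (deolwop, zokofupeka), so the final letter is not what conditions the rule; the last vowel is.
"puvedaz" has last vowel 'a'. The stems whose last vowel is 'a' (vuzunkaz → vuzunkzesh, velrav → velrvesh) delete the last vowel and add -esh.
So puvedaz → puvedzesh.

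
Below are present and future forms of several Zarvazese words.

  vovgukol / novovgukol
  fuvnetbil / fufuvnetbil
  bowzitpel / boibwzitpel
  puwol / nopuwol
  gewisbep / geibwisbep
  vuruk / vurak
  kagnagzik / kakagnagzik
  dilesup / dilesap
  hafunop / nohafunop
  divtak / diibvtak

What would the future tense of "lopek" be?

"lopek" has last vowel 'e'. The stems whose last vowel is 'e' (bowzitpel → boibwzitpel, gewisbep → geibwisbep) insert -ib- after the first vowel.
The other patterns: stems whose last vowel is 'u' change the last vowel to 'a'; stems whose last vowel is 'i' repeat the first consonant+vowel as a prefix; stems whose last vowel is 'o' add the prefix no-.
So lopek → loibpek.

loibpek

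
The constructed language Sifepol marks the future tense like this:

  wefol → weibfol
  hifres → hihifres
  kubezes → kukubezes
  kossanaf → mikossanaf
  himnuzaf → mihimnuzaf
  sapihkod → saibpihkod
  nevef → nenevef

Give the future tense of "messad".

nevef and kossanaf both end in -f yet inflect differently (nenevef, mikossanaf), so the final letter is not what conditions the rule; the last vowel is.
"messad" has last vowel 'a'. The stems whose last vowel is 'a' (kossanaf → mikossanaf, himnuzaf → mihimnuzaf) add the prefix mi-.
The other patterns: stems whose last vowel is 'e' repeat the first consonant+vowel as a prefix; stems whose last vowel is 'o' insert -ib- after the first vowel.
So messad → mimessad.

mimessad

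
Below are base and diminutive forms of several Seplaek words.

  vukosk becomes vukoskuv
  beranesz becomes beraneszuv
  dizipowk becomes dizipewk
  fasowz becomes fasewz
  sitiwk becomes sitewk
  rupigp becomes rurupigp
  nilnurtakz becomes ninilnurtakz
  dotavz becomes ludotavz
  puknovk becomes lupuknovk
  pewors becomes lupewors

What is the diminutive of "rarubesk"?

rarubeskuv

vukosk and dizipowk both end in -k yet inflect differently (vukoskuv, dizipewk), so the final letter is not what conditions the rule; the second-to-last letter is.
"rarubesk" has second-to-last letter 's'. The stems whose second-to-last letter is 's' (vukosk → vukoskuv, beranesz → beraneszuv) add -uv.
So rarubesk → rarubeskuv.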